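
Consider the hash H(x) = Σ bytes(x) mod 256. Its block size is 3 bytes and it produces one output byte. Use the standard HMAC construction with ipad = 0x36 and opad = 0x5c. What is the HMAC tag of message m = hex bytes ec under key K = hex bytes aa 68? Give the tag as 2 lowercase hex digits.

Key hex bytes aa 68 is 2 bytes ≤ B = 3; zero-pad to 3 bytes: K' = aa 68 00.
K' ⊕ ipad = 9c 5e 36.  K' ⊕ opad = f6 34 5c.
Inner input = (K'⊕ipad) ∥ m = 9c 5e 36 ∥ ec.
Inner hash: sum = 156+94+54+236 = 540; mod 256 = 28 → 1c.
Outer input = (K'⊕opad) ∥ inner = f6 34 5c ∥ 1c.
Outer hash (tag): sum = 246+52+92+28 = 418; mod 256 = 162 → a2.

a2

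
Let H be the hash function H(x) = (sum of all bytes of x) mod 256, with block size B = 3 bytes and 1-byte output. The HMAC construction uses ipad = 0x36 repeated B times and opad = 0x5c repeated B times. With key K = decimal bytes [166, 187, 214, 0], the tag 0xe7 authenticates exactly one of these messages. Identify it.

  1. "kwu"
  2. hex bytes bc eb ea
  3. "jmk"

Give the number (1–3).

1

Key decimal bytes [166, 187, 214, 0] = a6 bb d6 00 is 4 bytes > B = 3, so hash it first: H(key) = 37, then zero-pad to 3 bytes: K' = 37 00 00.
K' ⊕ ipad = 01 36 36; K' ⊕ opad = 6b 5c 5c.
m1: inner = H(01 36 36 6b 77 75) = c4; tag = H(6b 5c 5c c4) = e7 ← matches
m2: inner = H(01 36 36 bc eb ea) = fe; tag = H(6b 5c 5c fe) = 21
m3: inner = H(01 36 36 6a 6d 6b) = af; tag = H(6b 5c 5c af) = d2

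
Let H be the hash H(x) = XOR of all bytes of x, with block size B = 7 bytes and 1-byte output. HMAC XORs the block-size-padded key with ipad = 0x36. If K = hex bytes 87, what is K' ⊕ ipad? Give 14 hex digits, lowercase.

Key hex bytes 87 is 1 byte ≤ B = 7; zero-pad to 7 bytes: K' = 87 00 00 00 00 00 00.
XOR each byte with 0x36: 87⊕36=b1, 00⊕36=36, 00⊕36=36, 00⊕36=36, 00⊕36=36, 00⊕36=36, 00⊕36=36.

b1363636363636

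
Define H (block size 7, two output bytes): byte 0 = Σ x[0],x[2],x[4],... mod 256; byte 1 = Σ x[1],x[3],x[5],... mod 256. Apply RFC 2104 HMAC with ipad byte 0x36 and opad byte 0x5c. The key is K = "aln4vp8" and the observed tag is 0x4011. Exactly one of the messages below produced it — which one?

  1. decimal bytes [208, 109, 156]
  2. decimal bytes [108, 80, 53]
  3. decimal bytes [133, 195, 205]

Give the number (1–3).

2

Key "aln4vp8" = 61 6c 6e 34 76 70 38 is exactly B = 7 bytes: K' = 61 6c 6e 34 76 70 38.
K' ⊕ ipad = 57 5a 58 02 40 46 0e; K' ⊕ opad = 3d 30 32 68 2a 2c 64.
m1: inner = H(57 5a 58 02 40 46 0e d0 6d 9c) = 6a 0e; tag = H(3d 30 32 68 2a 2c 64 6a 0e) = 0b2e
m2: inner = H(57 5a 58 02 40 46 0e 6c 50 35) = 4d 43; tag = H(3d 30 32 68 2a 2c 64 4d 43) = 4011 ← matches
m3: inner = H(57 5a 58 02 40 46 0e 85 c3 cd) = c0 f4; tag = H(3d 30 32 68 2a 2c 64 c0 f4) = f184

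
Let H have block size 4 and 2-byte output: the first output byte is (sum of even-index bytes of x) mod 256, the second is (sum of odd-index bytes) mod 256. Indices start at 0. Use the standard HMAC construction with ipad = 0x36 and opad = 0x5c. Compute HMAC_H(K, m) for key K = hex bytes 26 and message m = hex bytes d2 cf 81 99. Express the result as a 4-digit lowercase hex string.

Key hex bytes 26 is 1 byte ≤ B = 4; zero-pad to 4 bytes: K' = 26 00 00 00.
K' ⊕ ipad = 10 36 36 36.  K' ⊕ opad = 7a 5c 5c 5c.
Inner input = (K'⊕ipad) ∥ m = 10 36 36 36 ∥ d2 cf 81 99.
Inner hash: even-index sum = 409 mod 256 = 153; odd-index sum = 468 mod 256 = 212 → 99 d4.
Outer input = (K'⊕opad) ∥ inner = 7a 5c 5c 5c ∥ 99 d4.
Outer hash (tag): even-index sum = 367 mod 256 = 111; odd-index sum = 396 mod 256 = 140 → 6f 8c.

6f8c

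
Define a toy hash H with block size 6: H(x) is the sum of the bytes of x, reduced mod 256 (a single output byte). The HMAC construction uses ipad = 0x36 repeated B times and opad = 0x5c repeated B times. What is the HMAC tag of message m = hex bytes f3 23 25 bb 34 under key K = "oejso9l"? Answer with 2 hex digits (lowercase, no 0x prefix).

90

Key "oejso9l" = 6f 65 6a 73 6f 39 6c is 7 bytes > B = 6, so hash it first: H(key) = c5, then zero-pad to 6 bytes: K' = c5 00 00 00 00 00.
K' ⊕ ipad = f3 36 36 36 36 36.  K' ⊕ opad = 99 5c 5c 5c 5c 5c.
Inner input = (K'⊕ipad) ∥ m = f3 36 36 36 36 36 ∥ f3 23 25 bb 34.
Inner hash: sum = 243+54+54+54+54+54+243+35+37+187+52 = 1067; mod 256 = 43 → 2b.
Outer input = (K'⊕opad) ∥ inner = 99 5c 5c 5c 5c 5c ∥ 2b.
Outer hash (tag): sum = 153+92+92+92+92+92+43 = 656; mod 256 = 144 → 90.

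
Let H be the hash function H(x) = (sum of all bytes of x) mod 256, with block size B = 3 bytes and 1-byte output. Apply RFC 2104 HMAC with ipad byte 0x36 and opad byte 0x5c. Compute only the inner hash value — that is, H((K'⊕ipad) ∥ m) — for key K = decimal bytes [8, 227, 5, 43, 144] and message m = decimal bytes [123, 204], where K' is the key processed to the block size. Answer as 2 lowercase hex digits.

50

Key decimal bytes [8, 227, 5, 43, 144] = 08 e3 05 2b 90 is 5 bytes > B = 3, so hash it first: H(key) = ab, then zero-pad to 3 bytes: K' = ab 00 00.
K' ⊕ ipad = 9d 36 36.
Inner input = 9d 36 36 ∥ 7b cc.
Inner hash: sum = 157+54+54+123+204 = 592; mod 256 = 80 → 50.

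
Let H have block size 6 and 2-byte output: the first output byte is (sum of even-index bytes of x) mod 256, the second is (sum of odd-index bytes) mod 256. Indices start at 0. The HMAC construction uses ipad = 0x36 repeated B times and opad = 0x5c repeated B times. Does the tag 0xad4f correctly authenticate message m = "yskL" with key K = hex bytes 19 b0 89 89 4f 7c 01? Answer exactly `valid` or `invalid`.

invalid

Key hex bytes 19 b0 89 89 4f 7c 01 is 7 bytes > B = 6, so hash it first: H(key) = f2 b5, then zero-pad to 6 bytes: K' = f2 b5 00 00 00 00.
K' ⊕ ipad = c4 83 36 36 36 36; K' ⊕ opad = ae e9 5c 5c 5c 5c.
Inner hash: even-index sum = 532 mod 256 = 20; odd-index sum = 430 mod 256 = 174 → 14 ae.
Outer hash (recomputed tag): even-index sum = 378 mod 256 = 122; odd-index sum = 591 mod 256 = 79 → 7a 4f.
Recomputed tag = 7a4f; claimed = ad4f → mismatch.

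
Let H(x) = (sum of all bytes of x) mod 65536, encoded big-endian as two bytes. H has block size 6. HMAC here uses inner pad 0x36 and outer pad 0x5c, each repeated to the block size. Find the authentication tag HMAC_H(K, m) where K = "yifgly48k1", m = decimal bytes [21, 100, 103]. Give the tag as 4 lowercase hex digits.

0328

Key "yifgly48k1" = 79 69 66 67 6c 79 34 38 6b 31 is 10 bytes > B = 6, so hash it first: H(key) = 03 9c, then zero-pad to 6 bytes: K' = 03 9c 00 00 00 00.
K' ⊕ ipad = 35 aa 36 36 36 36.  K' ⊕ opad = 5f c0 5c 5c 5c 5c.
Inner input = (K'⊕ipad) ∥ m = 35 aa 36 36 36 36 ∥ 15 64 67.
Inner hash: sum = 53+170+54+54+54+54+21+100+103 = 663 → 02 97.
Outer input = (K'⊕opad) ∥ inner = 5f c0 5c 5c 5c 5c ∥ 02 97.
Outer hash (tag): sum = 95+192+92+92+92+92+2+151 = 808 → 03 28.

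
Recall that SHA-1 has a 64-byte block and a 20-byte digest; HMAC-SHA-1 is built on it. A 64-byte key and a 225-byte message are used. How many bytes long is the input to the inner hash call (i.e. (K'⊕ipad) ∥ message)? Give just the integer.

Key is 64 ≤ 64 bytes, zero-padded: |K'| = 64.
Inner input = (K'⊕ipad) ∥ m → 64 + 225 = 289 bytes.

289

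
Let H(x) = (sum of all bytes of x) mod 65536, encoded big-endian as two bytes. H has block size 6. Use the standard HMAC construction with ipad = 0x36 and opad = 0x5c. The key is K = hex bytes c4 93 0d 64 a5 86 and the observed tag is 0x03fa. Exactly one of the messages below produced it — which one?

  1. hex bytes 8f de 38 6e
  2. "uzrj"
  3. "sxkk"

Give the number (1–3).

2

Key hex bytes c4 93 0d 64 a5 86 is exactly B = 6 bytes: K' = c4 93 0d 64 a5 86.
K' ⊕ ipad = f2 a5 3b 52 93 b0; K' ⊕ opad = 98 cf 51 38 f9 da.
m1: inner = H(f2 a5 3b 52 93 b0 8f de 38 6e) = 05 7a; tag = H(98 cf 51 38 f9 da 05 7a) = 0442
m2: inner = H(f2 a5 3b 52 93 b0 75 7a 72 6a) = 05 32; tag = H(98 cf 51 38 f9 da 05 32) = 03fa ← matches
m3: inner = H(f2 a5 3b 52 93 b0 73 78 6b 6b) = 05 28; tag = H(98 cf 51 38 f9 da 05 28) = 03f0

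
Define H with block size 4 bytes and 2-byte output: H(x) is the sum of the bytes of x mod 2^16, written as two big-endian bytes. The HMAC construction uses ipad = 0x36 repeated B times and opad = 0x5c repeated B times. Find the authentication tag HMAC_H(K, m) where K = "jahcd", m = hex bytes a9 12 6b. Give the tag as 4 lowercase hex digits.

Key "jahcd" = 6a 61 68 63 64 is 5 bytes > B = 4, so hash it first: H(key) = 01 fa, then zero-pad to 4 bytes: K' = 01 fa 00 00.
K' ⊕ ipad = 37 cc 36 36.  K' ⊕ opad = 5d a6 5c 5c.
Inner input = (K'⊕ipad) ∥ m = 37 cc 36 36 ∥ a9 12 6b.
Inner hash: sum = 55+204+54+54+169+18+107 = 661 → 02 95.
Outer input = (K'⊕opad) ∥ inner = 5d a6 5c 5c ∥ 02 95.
Outer hash (tag): sum = 93+166+92+92+2+149 = 594 → 02 52.

0252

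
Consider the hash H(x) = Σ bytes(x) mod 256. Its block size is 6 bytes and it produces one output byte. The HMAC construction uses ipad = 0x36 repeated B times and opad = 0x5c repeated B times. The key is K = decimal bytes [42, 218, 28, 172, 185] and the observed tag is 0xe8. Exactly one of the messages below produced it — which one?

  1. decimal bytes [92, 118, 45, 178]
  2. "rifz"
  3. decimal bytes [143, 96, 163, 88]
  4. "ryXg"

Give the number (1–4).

3

Key decimal bytes [42, 218, 28, 172, 185] = 2a da 1c ac b9 is 5 bytes ≤ B = 6; zero-pad to 6 bytes: K' = 2a da 1c ac b9 00.
K' ⊕ ipad = 1c ec 2a 9a 8f 36; K' ⊕ opad = 76 86 40 f0 e5 5c.
m1: inner = H(1c ec 2a 9a 8f 36 5c 76 2d b2) = 42; tag = H(76 86 40 f0 e5 5c 42) = af
m2: inner = H(1c ec 2a 9a 8f 36 72 69 66 7a) = 4c; tag = H(76 86 40 f0 e5 5c 4c) = b9
m3: inner = H(1c ec 2a 9a 8f 36 8f 60 a3 58) = 7b; tag = H(76 86 40 f0 e5 5c 7b) = e8 ← matches
m4: inner = H(1c ec 2a 9a 8f 36 72 79 58 67) = 3b; tag = H(76 86 40 f0 e5 5c 3b) = a8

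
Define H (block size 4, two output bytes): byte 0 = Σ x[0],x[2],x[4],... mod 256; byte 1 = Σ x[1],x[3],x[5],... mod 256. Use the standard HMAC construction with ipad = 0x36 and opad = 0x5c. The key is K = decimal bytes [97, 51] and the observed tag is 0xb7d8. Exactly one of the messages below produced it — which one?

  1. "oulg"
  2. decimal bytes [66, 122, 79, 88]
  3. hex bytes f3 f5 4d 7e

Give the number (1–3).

Key decimal bytes [97, 51] = 61 33 is 2 bytes ≤ B = 4; zero-pad to 4 bytes: K' = 61 33 00 00.
K' ⊕ ipad = 57 05 36 36; K' ⊕ opad = 3d 6f 5c 5c.
m1: inner = H(57 05 36 36 6f 75 6c 67) = 68 17; tag = H(3d 6f 5c 5c 68 17) = 01e2
m2: inner = H(57 05 36 36 42 7a 4f 58) = 1e 0d; tag = H(3d 6f 5c 5c 1e 0d) = b7d8 ← matches
m3: inner = H(57 05 36 36 f3 f5 4d 7e) = cd ae; tag = H(3d 6f 5c 5c cd ae) = 6679

2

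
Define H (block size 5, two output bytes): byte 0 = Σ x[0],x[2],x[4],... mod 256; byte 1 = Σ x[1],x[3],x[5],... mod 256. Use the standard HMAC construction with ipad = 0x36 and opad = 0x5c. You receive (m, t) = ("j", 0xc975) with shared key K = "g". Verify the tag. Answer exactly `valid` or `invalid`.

Key "g" = 67 is 1 byte ≤ B = 5; zero-pad to 5 bytes: K' = 67 00 00 00 00.
K' ⊕ ipad = 51 36 36 36 36; K' ⊕ opad = 3b 5c 5c 5c 5c.
Inner hash: even-index sum = 189 mod 256 = 189; odd-index sum = 214 mod 256 = 214 → bd d6.
Outer hash (recomputed tag): even-index sum = 457 mod 256 = 201; odd-index sum = 373 mod 256 = 117 → c9 75.
Recomputed tag = c975; claimed = c975 → match.

valid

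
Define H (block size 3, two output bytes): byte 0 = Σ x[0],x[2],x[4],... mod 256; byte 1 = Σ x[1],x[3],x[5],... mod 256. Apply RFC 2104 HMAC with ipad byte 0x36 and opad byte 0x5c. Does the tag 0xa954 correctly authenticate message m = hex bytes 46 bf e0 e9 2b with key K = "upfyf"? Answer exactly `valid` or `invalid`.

invalid

Key "upfyf" = 75 70 66 79 66 is 5 bytes > B = 3, so hash it first: H(key) = 41 e9, then zero-pad to 3 bytes: K' = 41 e9 00.
K' ⊕ ipad = 77 df 36; K' ⊕ opad = 1d b5 5c.
Inner hash: even-index sum = 597 mod 256 = 85; odd-index sum = 560 mod 256 = 48 → 55 30.
Outer hash (recomputed tag): even-index sum = 169 mod 256 = 169; odd-index sum = 266 mod 256 = 10 → a9 0a.
Recomputed tag = a90a; claimed = a954 → mismatch.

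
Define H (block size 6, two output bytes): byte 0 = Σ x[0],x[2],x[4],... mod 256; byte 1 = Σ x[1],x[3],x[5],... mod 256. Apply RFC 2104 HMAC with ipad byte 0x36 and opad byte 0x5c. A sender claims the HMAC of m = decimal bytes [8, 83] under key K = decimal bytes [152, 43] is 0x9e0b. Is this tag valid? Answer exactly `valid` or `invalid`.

Key decimal bytes [152, 43] = 98 2b is 2 bytes ≤ B = 6; zero-pad to 6 bytes: K' = 98 2b 00 00 00 00.
K' ⊕ ipad = ae 1d 36 36 36 36; K' ⊕ opad = c4 77 5c 5c 5c 5c.
Inner hash: even-index sum = 290 mod 256 = 34; odd-index sum = 220 mod 256 = 220 → 22 dc.
Outer hash (recomputed tag): even-index sum = 414 mod 256 = 158; odd-index sum = 523 mod 256 = 11 → 9e 0b.
Recomputed tag = 9e0b; claimed = 9e0b → match.

valid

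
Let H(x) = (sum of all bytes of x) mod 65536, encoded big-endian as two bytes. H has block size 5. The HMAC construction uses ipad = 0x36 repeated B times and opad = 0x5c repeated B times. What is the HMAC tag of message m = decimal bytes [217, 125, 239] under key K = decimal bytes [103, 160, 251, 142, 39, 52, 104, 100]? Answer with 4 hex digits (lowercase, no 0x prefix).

Key decimal bytes [103, 160, 251, 142, 39, 52, 104, 100] = 67 a0 fb 8e 27 34 68 64 is 8 bytes > B = 5, so hash it first: H(key) = 03 b7, then zero-pad to 5 bytes: K' = 03 b7 00 00 00.
K' ⊕ ipad = 35 81 36 36 36.  K' ⊕ opad = 5f eb 5c 5c 5c.
Inner input = (K'⊕ipad) ∥ m = 35 81 36 36 36 ∥ d9 7d ef.
Inner hash: sum = 53+129+54+54+54+217+125+239 = 925 → 03 9d.
Outer input = (K'⊕opad) ∥ inner = 5f eb 5c 5c 5c ∥ 03 9d.
Outer hash (tag): sum = 95+235+92+92+92+3+157 = 766 → 02 fe.

02fe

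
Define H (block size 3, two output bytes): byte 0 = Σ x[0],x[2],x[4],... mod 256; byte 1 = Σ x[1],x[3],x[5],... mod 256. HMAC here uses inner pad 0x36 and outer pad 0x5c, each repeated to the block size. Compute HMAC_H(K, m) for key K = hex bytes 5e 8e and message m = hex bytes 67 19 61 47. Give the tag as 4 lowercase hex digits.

ded0

Key hex bytes 5e 8e is 2 bytes ≤ B = 3; zero-pad to 3 bytes: K' = 5e 8e 00.
K' ⊕ ipad = 68 b8 36.  K' ⊕ opad = 02 d2 5c.
Inner input = (K'⊕ipad) ∥ m = 68 b8 36 ∥ 67 19 61 47.
Inner hash: even-index sum = 254 mod 256 = 254; odd-index sum = 384 mod 256 = 128 → fe 80.
Outer input = (K'⊕opad) ∥ inner = 02 d2 5c ∥ fe 80.
Outer hash (tag): even-index sum = 222 mod 256 = 222; odd-index sum = 464 mod 256 = 208 → de d0.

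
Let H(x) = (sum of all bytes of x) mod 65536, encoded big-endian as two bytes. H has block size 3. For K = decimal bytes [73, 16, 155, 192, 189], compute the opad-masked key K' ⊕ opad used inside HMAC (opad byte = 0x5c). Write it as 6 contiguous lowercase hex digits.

5e2d5c

Key decimal bytes [73, 16, 155, 192, 189] = 49 10 9b c0 bd is 5 bytes > B = 3, so hash it first: H(key) = 02 71, then zero-pad to 3 bytes: K' = 02 71 00.
XOR each byte with 0x5c: 02⊕5c=5e, 71⊕5c=2d, 00⊕5c=5c.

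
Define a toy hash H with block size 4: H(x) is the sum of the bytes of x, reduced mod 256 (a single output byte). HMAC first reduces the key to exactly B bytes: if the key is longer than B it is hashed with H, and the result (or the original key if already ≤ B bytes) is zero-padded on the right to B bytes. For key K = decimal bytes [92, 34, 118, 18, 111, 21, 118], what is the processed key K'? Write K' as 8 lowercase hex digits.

|K| = 7 > B = 4, so first hash the key.
H(K): sum = 92+34+118+18+111+21+118 = 512; mod 256 = 0 → 00.
Zero-pad H(K) = 00 to 4 bytes: K' = 00 00 00 00.

00000000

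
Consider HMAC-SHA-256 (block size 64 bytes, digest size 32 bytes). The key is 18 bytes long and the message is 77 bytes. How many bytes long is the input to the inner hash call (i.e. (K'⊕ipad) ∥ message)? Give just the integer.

Key is 18 ≤ 64 bytes, zero-padded: |K'| = 64.
Inner input = (K'⊕ipad) ∥ m → 64 + 77 = 141 bytes.

141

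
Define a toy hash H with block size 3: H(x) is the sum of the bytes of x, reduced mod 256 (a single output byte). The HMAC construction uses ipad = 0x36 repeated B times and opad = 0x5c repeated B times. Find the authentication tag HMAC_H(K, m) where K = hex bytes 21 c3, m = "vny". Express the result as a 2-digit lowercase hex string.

17

Key hex bytes 21 c3 is 2 bytes ≤ B = 3; zero-pad to 3 bytes: K' = 21 c3 00.
K' ⊕ ipad = 17 f5 36.  K' ⊕ opad = 7d 9f 5c.
Inner input = (K'⊕ipad) ∥ m = 17 f5 36 ∥ 76 6e 79.
Inner hash: sum = 23+245+54+118+110+121 = 671; mod 256 = 159 → 9f.
Outer input = (K'⊕opad) ∥ inner = 7d 9f 5c ∥ 9f.
Outer hash (tag): sum = 125+159+92+159 = 535; mod 256 = 23 → 17.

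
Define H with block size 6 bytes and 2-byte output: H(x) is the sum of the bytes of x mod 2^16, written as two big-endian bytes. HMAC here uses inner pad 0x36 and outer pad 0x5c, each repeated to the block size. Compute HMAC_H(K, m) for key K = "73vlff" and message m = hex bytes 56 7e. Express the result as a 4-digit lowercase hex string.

Key "73vlff" = 37 33 76 6c 66 66 is exactly B = 6 bytes: K' = 37 33 76 6c 66 66.
K' ⊕ ipad = 01 05 40 5a 50 50.  K' ⊕ opad = 6b 6f 2a 30 3a 3a.
Inner input = (K'⊕ipad) ∥ m = 01 05 40 5a 50 50 ∥ 56 7e.
Inner hash: sum = 1+5+64+90+80+80+86+126 = 532 → 02 14.
Outer input = (K'⊕opad) ∥ inner = 6b 6f 2a 30 3a 3a ∥ 02 14.
Outer hash (tag): sum = 107+111+42+48+58+58+2+20 = 446 → 01 be.

01be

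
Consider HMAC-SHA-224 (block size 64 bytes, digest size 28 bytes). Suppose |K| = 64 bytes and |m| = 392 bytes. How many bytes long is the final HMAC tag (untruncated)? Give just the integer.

28

The tag is one SHA-224 digest: 28 bytes.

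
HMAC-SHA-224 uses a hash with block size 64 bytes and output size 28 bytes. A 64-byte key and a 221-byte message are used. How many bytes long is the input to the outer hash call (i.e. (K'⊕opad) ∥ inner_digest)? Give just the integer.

92

Key is 64 ≤ 64 bytes, zero-padded: |K'| = 64.
Outer input = (K'⊕opad) ∥ H(inner) → 64 + 28 = 92 bytes.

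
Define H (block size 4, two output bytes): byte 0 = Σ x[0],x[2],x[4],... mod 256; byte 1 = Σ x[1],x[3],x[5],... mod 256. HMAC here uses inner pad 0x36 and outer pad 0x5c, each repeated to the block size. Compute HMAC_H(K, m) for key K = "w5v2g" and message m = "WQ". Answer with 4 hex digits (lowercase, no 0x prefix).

536f

Key "w5v2g" = 77 35 76 32 67 is 5 bytes > B = 4, so hash it first: H(key) = 54 67, then zero-pad to 4 bytes: K' = 54 67 00 00.
K' ⊕ ipad = 62 51 36 36.  K' ⊕ opad = 08 3b 5c 5c.
Inner input = (K'⊕ipad) ∥ m = 62 51 36 36 ∥ 57 51.
Inner hash: even-index sum = 239 mod 256 = 239; odd-index sum = 216 mod 256 = 216 → ef d8.
Outer input = (K'⊕opad) ∥ inner = 08 3b 5c 5c ∥ ef d8.
Outer hash (tag): even-index sum = 339 mod 256 = 83; odd-index sum = 367 mod 256 = 111 → 53 6f.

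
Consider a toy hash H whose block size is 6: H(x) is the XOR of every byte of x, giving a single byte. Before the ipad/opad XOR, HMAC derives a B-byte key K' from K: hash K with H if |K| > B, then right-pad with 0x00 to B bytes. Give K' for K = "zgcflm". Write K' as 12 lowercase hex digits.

7a6763666c6d

Key "zgcflm" = 7a 67 63 66 6c 6d is exactly B = 6 bytes: K' = 7a 67 63 66 6c 6d.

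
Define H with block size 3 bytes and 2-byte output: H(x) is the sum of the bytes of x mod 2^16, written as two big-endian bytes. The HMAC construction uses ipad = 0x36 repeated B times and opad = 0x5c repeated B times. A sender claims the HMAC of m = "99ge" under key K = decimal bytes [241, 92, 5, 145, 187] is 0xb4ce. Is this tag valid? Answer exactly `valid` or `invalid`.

Key decimal bytes [241, 92, 5, 145, 187] = f1 5c 05 91 bb is 5 bytes > B = 3, so hash it first: H(key) = 02 9e, then zero-pad to 3 bytes: K' = 02 9e 00.
K' ⊕ ipad = 34 a8 36; K' ⊕ opad = 5e c2 5c.
Inner hash: sum = 52+168+54+57+57+103+101 = 592 → 02 50.
Outer hash (recomputed tag): sum = 94+194+92+2+80 = 462 → 01 ce.
Recomputed tag = 01ce; claimed = b4ce → mismatch.

invalid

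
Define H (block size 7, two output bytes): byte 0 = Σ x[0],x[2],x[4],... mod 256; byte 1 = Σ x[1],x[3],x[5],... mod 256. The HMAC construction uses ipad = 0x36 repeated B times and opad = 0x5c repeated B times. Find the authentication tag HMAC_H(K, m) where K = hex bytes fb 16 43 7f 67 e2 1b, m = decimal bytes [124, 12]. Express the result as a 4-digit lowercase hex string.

01f7

Key hex bytes fb 16 43 7f 67 e2 1b is exactly B = 7 bytes: K' = fb 16 43 7f 67 e2 1b.
K' ⊕ ipad = cd 20 75 49 51 d4 2d.  K' ⊕ opad = a7 4a 1f 23 3b be 47.
Inner input = (K'⊕ipad) ∥ m = cd 20 75 49 51 d4 2d ∥ 7c 0c.
Inner hash: even-index sum = 460 mod 256 = 204; odd-index sum = 441 mod 256 = 185 → cc b9.
Outer input = (K'⊕opad) ∥ inner = a7 4a 1f 23 3b be 47 ∥ cc b9.
Outer hash (tag): even-index sum = 513 mod 256 = 1; odd-index sum = 503 mod 256 = 247 → 01 f7.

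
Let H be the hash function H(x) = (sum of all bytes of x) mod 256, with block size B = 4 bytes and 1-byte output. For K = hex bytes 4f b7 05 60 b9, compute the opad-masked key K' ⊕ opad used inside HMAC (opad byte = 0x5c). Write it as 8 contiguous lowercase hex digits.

785c5c5c

Key hex bytes 4f b7 05 60 b9 is 5 bytes > B = 4, so hash it first: H(key) = 24, then zero-pad to 4 bytes: K' = 24 00 00 00.
XOR each byte with 0x5c: 24⊕5c=78, 00⊕5c=5c, 00⊕5c=5c, 00⊕5c=5c.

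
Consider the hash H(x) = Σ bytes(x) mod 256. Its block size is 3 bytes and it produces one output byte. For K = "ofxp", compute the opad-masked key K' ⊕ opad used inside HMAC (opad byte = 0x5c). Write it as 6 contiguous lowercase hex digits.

Key "ofxp" = 6f 66 78 70 is 4 bytes > B = 3, so hash it first: H(key) = bd, then zero-pad to 3 bytes: K' = bd 00 00.
XOR each byte with 0x5c: bd⊕5c=e1, 00⊕5c=5c, 00⊕5c=5c.

e15c5c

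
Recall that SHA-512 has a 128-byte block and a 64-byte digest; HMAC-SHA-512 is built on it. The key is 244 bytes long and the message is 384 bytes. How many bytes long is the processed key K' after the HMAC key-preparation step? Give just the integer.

Key is 244 > 128 bytes, so it is hashed to 64 bytes then zero-padded to 128: |K'| = 128.

128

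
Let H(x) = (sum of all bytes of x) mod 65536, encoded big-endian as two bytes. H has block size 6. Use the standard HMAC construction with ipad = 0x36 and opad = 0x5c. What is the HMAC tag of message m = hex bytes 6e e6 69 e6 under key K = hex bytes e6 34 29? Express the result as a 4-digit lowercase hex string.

Key hex bytes e6 34 29 is 3 bytes ≤ B = 6; zero-pad to 6 bytes: K' = e6 34 29 00 00 00.
K' ⊕ ipad = d0 02 1f 36 36 36.  K' ⊕ opad = ba 68 75 5c 5c 5c.
Inner input = (K'⊕ipad) ∥ m = d0 02 1f 36 36 36 ∥ 6e e6 69 e6.
Inner hash: sum = 208+2+31+54+54+54+110+230+105+230 = 1078 → 04 36.
Outer input = (K'⊕opad) ∥ inner = ba 68 75 5c 5c 5c ∥ 04 36.
Outer hash (tag): sum = 186+104+117+92+92+92+4+54 = 741 → 02 e5.

02e5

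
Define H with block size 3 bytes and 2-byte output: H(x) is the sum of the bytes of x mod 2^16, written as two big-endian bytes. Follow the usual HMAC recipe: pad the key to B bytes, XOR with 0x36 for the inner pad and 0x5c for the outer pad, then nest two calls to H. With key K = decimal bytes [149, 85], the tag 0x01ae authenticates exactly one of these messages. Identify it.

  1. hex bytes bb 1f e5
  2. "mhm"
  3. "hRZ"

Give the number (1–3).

2

Key decimal bytes [149, 85] = 95 55 is 2 bytes ≤ B = 3; zero-pad to 3 bytes: K' = 95 55 00.
K' ⊕ ipad = a3 63 36; K' ⊕ opad = c9 09 5c.
m1: inner = H(a3 63 36 bb 1f e5) = 02 fb; tag = H(c9 09 5c 02 fb) = 022b
m2: inner = H(a3 63 36 6d 68 6d) = 02 7e; tag = H(c9 09 5c 02 7e) = 01ae ← matches
m3: inner = H(a3 63 36 68 52 5a) = 02 50; tag = H(c9 09 5c 02 50) = 0180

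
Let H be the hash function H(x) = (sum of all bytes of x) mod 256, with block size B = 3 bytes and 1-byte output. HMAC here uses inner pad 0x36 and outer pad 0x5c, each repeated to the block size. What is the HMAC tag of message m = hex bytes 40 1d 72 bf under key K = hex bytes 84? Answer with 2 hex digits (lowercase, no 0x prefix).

3c

Key hex bytes 84 is 1 byte ≤ B = 3; zero-pad to 3 bytes: K' = 84 00 00.
K' ⊕ ipad = b2 36 36.  K' ⊕ opad = d8 5c 5c.
Inner input = (K'⊕ipad) ∥ m = b2 36 36 ∥ 40 1d 72 bf.
Inner hash: sum = 178+54+54+64+29+114+191 = 684; mod 256 = 172 → ac.
Outer input = (K'⊕opad) ∥ inner = d8 5c 5c ∥ ac.
Outer hash (tag): sum = 216+92+92+172 = 572; mod 256 = 60 → 3c.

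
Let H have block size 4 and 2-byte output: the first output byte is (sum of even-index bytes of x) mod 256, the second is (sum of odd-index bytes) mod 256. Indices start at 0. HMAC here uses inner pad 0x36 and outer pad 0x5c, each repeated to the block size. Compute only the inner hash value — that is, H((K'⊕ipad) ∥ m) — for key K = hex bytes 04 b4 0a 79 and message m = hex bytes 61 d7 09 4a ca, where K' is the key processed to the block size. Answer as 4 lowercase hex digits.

Key hex bytes 04 b4 0a 79 is exactly B = 4 bytes: K' = 04 b4 0a 79.
K' ⊕ ipad = 32 82 3c 4f.
Inner input = 32 82 3c 4f ∥ 61 d7 09 4a ca.
Inner hash: even-index sum = 418 mod 256 = 162; odd-index sum = 498 mod 256 = 242 → a2 f2.

a2f2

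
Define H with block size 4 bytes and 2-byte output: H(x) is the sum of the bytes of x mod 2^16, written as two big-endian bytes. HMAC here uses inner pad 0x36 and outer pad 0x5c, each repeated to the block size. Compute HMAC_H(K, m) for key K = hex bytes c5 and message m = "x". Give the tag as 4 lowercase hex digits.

Key hex bytes c5 is 1 byte ≤ B = 4; zero-pad to 4 bytes: K' = c5 00 00 00.
K' ⊕ ipad = f3 36 36 36.  K' ⊕ opad = 99 5c 5c 5c.
Inner input = (K'⊕ipad) ∥ m = f3 36 36 36 ∥ 78.
Inner hash: sum = 243+54+54+54+120 = 525 → 02 0d.
Outer input = (K'⊕opad) ∥ inner = 99 5c 5c 5c ∥ 02 0d.
Outer hash (tag): sum = 153+92+92+92+2+13 = 444 → 01 bc.

01bc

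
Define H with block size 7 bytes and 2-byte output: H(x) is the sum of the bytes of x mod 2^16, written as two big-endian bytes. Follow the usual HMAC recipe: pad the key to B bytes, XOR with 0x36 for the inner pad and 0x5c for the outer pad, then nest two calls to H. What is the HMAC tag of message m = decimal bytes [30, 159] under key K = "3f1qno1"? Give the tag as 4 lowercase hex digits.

Key "3f1qno1" = 33 66 31 71 6e 6f 31 is exactly B = 7 bytes: K' = 33 66 31 71 6e 6f 31.
K' ⊕ ipad = 05 50 07 47 58 59 07.  K' ⊕ opad = 6f 3a 6d 2d 32 33 6d.
Inner input = (K'⊕ipad) ∥ m = 05 50 07 47 58 59 07 ∥ 1e 9f.
Inner hash: sum = 5+80+7+71+88+89+7+30+159 = 536 → 02 18.
Outer input = (K'⊕opad) ∥ inner = 6f 3a 6d 2d 32 33 6d ∥ 02 18.
Outer hash (tag): sum = 111+58+109+45+50+51+109+2+24 = 559 → 02 2f.

022f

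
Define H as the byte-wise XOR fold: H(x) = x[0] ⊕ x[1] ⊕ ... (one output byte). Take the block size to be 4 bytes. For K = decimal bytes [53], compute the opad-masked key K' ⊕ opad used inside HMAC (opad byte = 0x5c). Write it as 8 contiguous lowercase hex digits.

695c5c5c

Key decimal bytes [53] = 35 is 1 byte ≤ B = 4; zero-pad to 4 bytes: K' = 35 00 00 00.
XOR each byte with 0x5c: 35⊕5c=69, 00⊕5c=5c, 00⊕5c=5c, 00⊕5c=5c.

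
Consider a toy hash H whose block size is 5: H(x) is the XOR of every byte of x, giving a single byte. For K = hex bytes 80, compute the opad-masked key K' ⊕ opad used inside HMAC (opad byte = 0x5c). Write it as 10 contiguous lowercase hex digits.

Key hex bytes 80 is 1 byte ≤ B = 5; zero-pad to 5 bytes: K' = 80 00 00 00 00.
XOR each byte with 0x5c: 80⊕5c=dc, 00⊕5c=5c, 00⊕5c=5c, 00⊕5c=5c, 00⊕5c=5c.

dc5c5c5c5c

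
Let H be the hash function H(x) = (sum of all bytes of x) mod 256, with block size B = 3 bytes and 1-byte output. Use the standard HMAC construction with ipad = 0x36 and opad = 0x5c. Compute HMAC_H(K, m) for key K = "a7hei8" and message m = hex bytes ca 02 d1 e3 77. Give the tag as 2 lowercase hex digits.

Key "a7hei8" = 61 37 68 65 69 38 is 6 bytes > B = 3, so hash it first: H(key) = 06, then zero-pad to 3 bytes: K' = 06 00 00.
K' ⊕ ipad = 30 36 36.  K' ⊕ opad = 5a 5c 5c.
Inner input = (K'⊕ipad) ∥ m = 30 36 36 ∥ ca 02 d1 e3 77.
Inner hash: sum = 48+54+54+202+2+209+227+119 = 915; mod 256 = 147 → 93.
Outer input = (K'⊕opad) ∥ inner = 5a 5c 5c ∥ 93.
Outer hash (tag): sum = 90+92+92+147 = 421; mod 256 = 165 → a5.

a5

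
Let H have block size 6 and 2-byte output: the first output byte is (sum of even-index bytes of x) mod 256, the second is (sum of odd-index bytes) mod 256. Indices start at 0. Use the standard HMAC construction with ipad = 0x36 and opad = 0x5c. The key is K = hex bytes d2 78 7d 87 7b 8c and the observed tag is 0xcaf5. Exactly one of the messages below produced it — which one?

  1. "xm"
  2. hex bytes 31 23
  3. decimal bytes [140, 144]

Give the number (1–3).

Key hex bytes d2 78 7d 87 7b 8c is exactly B = 6 bytes: K' = d2 78 7d 87 7b 8c.
K' ⊕ ipad = e4 4e 4b b1 4d ba; K' ⊕ opad = 8e 24 21 db 27 d0.
m1: inner = H(e4 4e 4b b1 4d ba 78 6d) = f4 26; tag = H(8e 24 21 db 27 d0 f4 26) = caf5 ← matches
m2: inner = H(e4 4e 4b b1 4d ba 31 23) = ad dc; tag = H(8e 24 21 db 27 d0 ad dc) = 83ab
m3: inner = H(e4 4e 4b b1 4d ba 8c 90) = 08 49; tag = H(8e 24 21 db 27 d0 08 49) = de18

1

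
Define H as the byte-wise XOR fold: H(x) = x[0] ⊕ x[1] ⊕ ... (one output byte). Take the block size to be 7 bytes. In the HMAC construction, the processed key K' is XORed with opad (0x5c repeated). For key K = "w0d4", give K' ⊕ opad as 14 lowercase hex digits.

2b6c38685c5c5c

Key "w0d4" = 77 30 64 34 is 4 bytes ≤ B = 7; zero-pad to 7 bytes: K' = 77 30 64 34 00 00 00.
XOR each byte with 0x5c: 77⊕5c=2b, 30⊕5c=6c, 64⊕5c=38, 34⊕5c=68, 00⊕5c=5c, 00⊕5c=5c, 00⊕5c=5c.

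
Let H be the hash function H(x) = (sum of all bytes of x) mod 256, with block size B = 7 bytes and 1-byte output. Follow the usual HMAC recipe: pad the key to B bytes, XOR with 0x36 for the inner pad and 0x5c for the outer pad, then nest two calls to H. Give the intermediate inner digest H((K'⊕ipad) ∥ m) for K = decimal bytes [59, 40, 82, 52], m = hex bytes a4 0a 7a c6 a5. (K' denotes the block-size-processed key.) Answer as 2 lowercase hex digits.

c6

Key decimal bytes [59, 40, 82, 52] = 3b 28 52 34 is 4 bytes ≤ B = 7; zero-pad to 7 bytes: K' = 3b 28 52 34 00 00 00.
K' ⊕ ipad = 0d 1e 64 02 36 36 36.
Inner input = 0d 1e 64 02 36 36 36 ∥ a4 0a 7a c6 a5.
Inner hash: sum = 13+30+100+2+54+54+54+164+10+122+198+165 = 966; mod 256 = 198 → c6.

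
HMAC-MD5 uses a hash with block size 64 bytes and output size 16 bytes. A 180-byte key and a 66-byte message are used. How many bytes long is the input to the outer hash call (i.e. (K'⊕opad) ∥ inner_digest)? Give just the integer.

Key is 180 > 64 bytes, so it is hashed to 16 bytes then zero-padded to 64: |K'| = 64.
Outer input = (K'⊕opad) ∥ H(inner) → 64 + 16 = 80 bytes.

80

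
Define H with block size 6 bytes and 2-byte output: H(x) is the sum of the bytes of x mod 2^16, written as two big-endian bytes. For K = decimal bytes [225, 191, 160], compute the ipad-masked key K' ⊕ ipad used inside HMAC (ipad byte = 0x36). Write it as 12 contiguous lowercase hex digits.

d78996363636

Key decimal bytes [225, 191, 160] = e1 bf a0 is 3 bytes ≤ B = 6; zero-pad to 6 bytes: K' = e1 bf a0 00 00 00.
XOR each byte with 0x36: e1⊕36=d7, bf⊕36=89, a0⊕36=96, 00⊕36=36, 00⊕36=36, 00⊕36=36.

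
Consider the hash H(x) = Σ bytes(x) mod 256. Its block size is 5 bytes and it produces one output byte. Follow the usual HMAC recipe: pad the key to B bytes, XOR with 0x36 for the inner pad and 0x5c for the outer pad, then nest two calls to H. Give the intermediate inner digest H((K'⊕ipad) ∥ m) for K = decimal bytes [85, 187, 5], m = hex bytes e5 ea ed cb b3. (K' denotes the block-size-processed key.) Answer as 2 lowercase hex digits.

Key decimal bytes [85, 187, 5] = 55 bb 05 is 3 bytes ≤ B = 5; zero-pad to 5 bytes: K' = 55 bb 05 00 00.
K' ⊕ ipad = 63 8d 33 36 36.
Inner input = 63 8d 33 36 36 ∥ e5 ea ed cb b3.
Inner hash: sum = 99+141+51+54+54+229+234+237+203+179 = 1481; mod 256 = 201 → c9.

c9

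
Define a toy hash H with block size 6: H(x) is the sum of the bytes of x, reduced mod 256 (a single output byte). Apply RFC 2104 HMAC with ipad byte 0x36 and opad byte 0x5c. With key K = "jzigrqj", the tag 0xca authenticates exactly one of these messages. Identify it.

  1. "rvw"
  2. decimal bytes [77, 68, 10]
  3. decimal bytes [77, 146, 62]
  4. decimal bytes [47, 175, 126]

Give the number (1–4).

4

Key "jzigrqj" = 6a 7a 69 67 72 71 6a is 7 bytes > B = 6, so hash it first: H(key) = 01, then zero-pad to 6 bytes: K' = 01 00 00 00 00 00.
K' ⊕ ipad = 37 36 36 36 36 36; K' ⊕ opad = 5d 5c 5c 5c 5c 5c.
m1: inner = H(37 36 36 36 36 36 72 76 77) = a4; tag = H(5d 5c 5c 5c 5c 5c a4) = cd
m2: inner = H(37 36 36 36 36 36 4d 44 0a) = e0; tag = H(5d 5c 5c 5c 5c 5c e0) = 09
m3: inner = H(37 36 36 36 36 36 4d 92 3e) = 62; tag = H(5d 5c 5c 5c 5c 5c 62) = 8b
m4: inner = H(37 36 36 36 36 36 2f af 7e) = a1; tag = H(5d 5c 5c 5c 5c 5c a1) = ca ← matches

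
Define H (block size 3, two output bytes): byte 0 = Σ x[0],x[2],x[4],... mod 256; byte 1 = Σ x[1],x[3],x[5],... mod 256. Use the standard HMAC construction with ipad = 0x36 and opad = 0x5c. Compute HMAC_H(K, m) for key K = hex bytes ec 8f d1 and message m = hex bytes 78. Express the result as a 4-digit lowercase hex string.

Key hex bytes ec 8f d1 is exactly B = 3 bytes: K' = ec 8f d1.
K' ⊕ ipad = da b9 e7.  K' ⊕ opad = b0 d3 8d.
Inner input = (K'⊕ipad) ∥ m = da b9 e7 ∥ 78.
Inner hash: even-index sum = 449 mod 256 = 193; odd-index sum = 305 mod 256 = 49 → c1 31.
Outer input = (K'⊕opad) ∥ inner = b0 d3 8d ∥ c1 31.
Outer hash (tag): even-index sum = 366 mod 256 = 110; odd-index sum = 404 mod 256 = 148 → 6e 94.

6e94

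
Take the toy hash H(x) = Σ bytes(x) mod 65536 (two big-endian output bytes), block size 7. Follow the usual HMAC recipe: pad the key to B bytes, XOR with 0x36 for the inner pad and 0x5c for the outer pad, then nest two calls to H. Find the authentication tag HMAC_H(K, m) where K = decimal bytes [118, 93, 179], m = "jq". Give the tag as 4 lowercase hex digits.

Key decimal bytes [118, 93, 179] = 76 5d b3 is 3 bytes ≤ B = 7; zero-pad to 7 bytes: K' = 76 5d b3 00 00 00 00.
K' ⊕ ipad = 40 6b 85 36 36 36 36.  K' ⊕ opad = 2a 01 ef 5c 5c 5c 5c.
Inner input = (K'⊕ipad) ∥ m = 40 6b 85 36 36 36 36 ∥ 6a 71.
Inner hash: sum = 64+107+133+54+54+54+54+106+113 = 739 → 02 e3.
Outer input = (K'⊕opad) ∥ inner = 2a 01 ef 5c 5c 5c 5c ∥ 02 e3.
Outer hash (tag): sum = 42+1+239+92+92+92+92+2+227 = 879 → 03 6f.

036f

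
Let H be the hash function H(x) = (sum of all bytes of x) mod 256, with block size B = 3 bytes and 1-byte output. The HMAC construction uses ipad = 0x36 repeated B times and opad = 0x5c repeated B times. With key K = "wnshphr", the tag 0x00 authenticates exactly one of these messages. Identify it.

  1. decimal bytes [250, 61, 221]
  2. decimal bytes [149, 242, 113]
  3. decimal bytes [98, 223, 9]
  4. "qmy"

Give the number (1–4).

3

Key "wnshphr" = 77 6e 73 68 70 68 72 is 7 bytes > B = 3, so hash it first: H(key) = 0a, then zero-pad to 3 bytes: K' = 0a 00 00.
K' ⊕ ipad = 3c 36 36; K' ⊕ opad = 56 5c 5c.
m1: inner = H(3c 36 36 fa 3d dd) = bc; tag = H(56 5c 5c bc) = ca
m2: inner = H(3c 36 36 95 f2 71) = a0; tag = H(56 5c 5c a0) = ae
m3: inner = H(3c 36 36 62 df 09) = f2; tag = H(56 5c 5c f2) = 00 ← matches
m4: inner = H(3c 36 36 71 6d 79) = ff; tag = H(56 5c 5c ff) = 0d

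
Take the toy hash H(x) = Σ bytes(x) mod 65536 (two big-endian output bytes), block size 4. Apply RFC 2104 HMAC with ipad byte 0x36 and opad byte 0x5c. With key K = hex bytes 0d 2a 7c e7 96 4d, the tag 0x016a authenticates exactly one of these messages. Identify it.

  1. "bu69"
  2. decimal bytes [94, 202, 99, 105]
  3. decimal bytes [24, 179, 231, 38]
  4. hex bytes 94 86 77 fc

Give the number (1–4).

1

Key hex bytes 0d 2a 7c e7 96 4d is 6 bytes > B = 4, so hash it first: H(key) = 02 7d, then zero-pad to 4 bytes: K' = 02 7d 00 00.
K' ⊕ ipad = 34 4b 36 36; K' ⊕ opad = 5e 21 5c 5c.
m1: inner = H(34 4b 36 36 62 75 36 39) = 02 31; tag = H(5e 21 5c 5c 02 31) = 016a ← matches
m2: inner = H(34 4b 36 36 5e ca 63 69) = 02 df; tag = H(5e 21 5c 5c 02 df) = 0218
m3: inner = H(34 4b 36 36 18 b3 e7 26) = 02 c3; tag = H(5e 21 5c 5c 02 c3) = 01fc
m4: inner = H(34 4b 36 36 94 86 77 fc) = 03 78; tag = H(5e 21 5c 5c 03 78) = 01b2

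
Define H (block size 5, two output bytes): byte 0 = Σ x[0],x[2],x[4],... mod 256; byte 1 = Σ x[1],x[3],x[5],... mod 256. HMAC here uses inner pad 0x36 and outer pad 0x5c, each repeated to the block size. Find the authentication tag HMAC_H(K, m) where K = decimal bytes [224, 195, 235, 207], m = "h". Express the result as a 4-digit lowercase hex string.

Key decimal bytes [224, 195, 235, 207] = e0 c3 eb cf is 4 bytes ≤ B = 5; zero-pad to 5 bytes: K' = e0 c3 eb cf 00.
K' ⊕ ipad = d6 f5 dd f9 36.  K' ⊕ opad = bc 9f b7 93 5c.
Inner input = (K'⊕ipad) ∥ m = d6 f5 dd f9 36 ∥ 68.
Inner hash: even-index sum = 489 mod 256 = 233; odd-index sum = 598 mod 256 = 86 → e9 56.
Outer input = (K'⊕opad) ∥ inner = bc 9f b7 93 5c ∥ e9 56.
Outer hash (tag): even-index sum = 549 mod 256 = 37; odd-index sum = 539 mod 256 = 27 → 25 1b.

251b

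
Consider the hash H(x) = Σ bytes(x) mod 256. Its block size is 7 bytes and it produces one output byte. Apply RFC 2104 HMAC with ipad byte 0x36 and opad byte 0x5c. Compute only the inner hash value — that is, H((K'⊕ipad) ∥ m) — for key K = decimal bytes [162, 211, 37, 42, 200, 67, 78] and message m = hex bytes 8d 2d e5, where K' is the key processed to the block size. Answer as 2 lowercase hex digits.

32

Key decimal bytes [162, 211, 37, 42, 200, 67, 78] = a2 d3 25 2a c8 43 4e is exactly B = 7 bytes: K' = a2 d3 25 2a c8 43 4e.
K' ⊕ ipad = 94 e5 13 1c fe 75 78.
Inner input = 94 e5 13 1c fe 75 78 ∥ 8d 2d e5.
Inner hash: sum = 148+229+19+28+254+117+120+141+45+229 = 1330; mod 256 = 50 → 32.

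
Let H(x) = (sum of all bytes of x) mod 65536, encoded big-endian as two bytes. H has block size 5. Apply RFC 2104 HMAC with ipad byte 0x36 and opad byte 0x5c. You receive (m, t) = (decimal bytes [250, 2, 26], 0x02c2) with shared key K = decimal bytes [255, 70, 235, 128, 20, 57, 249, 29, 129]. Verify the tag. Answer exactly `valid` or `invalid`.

valid

Key decimal bytes [255, 70, 235, 128, 20, 57, 249, 29, 129] = ff 46 eb 80 14 39 f9 1d 81 is 9 bytes > B = 5, so hash it first: H(key) = 04 94, then zero-pad to 5 bytes: K' = 04 94 00 00 00.
K' ⊕ ipad = 32 a2 36 36 36; K' ⊕ opad = 58 c8 5c 5c 5c.
Inner hash: sum = 50+162+54+54+54+250+2+26 = 652 → 02 8c.
Outer hash (recomputed tag): sum = 88+200+92+92+92+2+140 = 706 → 02 c2.
Recomputed tag = 02c2; claimed = 02c2 → match.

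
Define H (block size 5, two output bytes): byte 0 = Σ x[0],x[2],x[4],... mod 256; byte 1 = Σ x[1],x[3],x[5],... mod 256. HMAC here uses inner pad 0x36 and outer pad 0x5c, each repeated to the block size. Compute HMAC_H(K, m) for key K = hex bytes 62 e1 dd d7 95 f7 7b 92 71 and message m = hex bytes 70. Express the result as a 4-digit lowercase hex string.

71db

Key hex bytes 62 e1 dd d7 95 f7 7b 92 71 is 9 bytes > B = 5, so hash it first: H(key) = c0 41, then zero-pad to 5 bytes: K' = c0 41 00 00 00.
K' ⊕ ipad = f6 77 36 36 36.  K' ⊕ opad = 9c 1d 5c 5c 5c.
Inner input = (K'⊕ipad) ∥ m = f6 77 36 36 36 ∥ 70.
Inner hash: even-index sum = 354 mod 256 = 98; odd-index sum = 285 mod 256 = 29 → 62 1d.
Outer input = (K'⊕opad) ∥ inner = 9c 1d 5c 5c 5c ∥ 62 1d.
Outer hash (tag): even-index sum = 369 mod 256 = 113; odd-index sum = 219 mod 256 = 219 → 71 db.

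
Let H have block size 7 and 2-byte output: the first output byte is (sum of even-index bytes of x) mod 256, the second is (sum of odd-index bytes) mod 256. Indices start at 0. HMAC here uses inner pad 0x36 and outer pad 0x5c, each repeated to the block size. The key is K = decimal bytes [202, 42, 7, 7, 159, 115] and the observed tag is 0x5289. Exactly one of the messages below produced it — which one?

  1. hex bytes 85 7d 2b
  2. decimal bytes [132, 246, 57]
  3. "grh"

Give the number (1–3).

Key decimal bytes [202, 42, 7, 7, 159, 115] = ca 2a 07 07 9f 73 is 6 bytes ≤ B = 7; zero-pad to 7 bytes: K' = ca 2a 07 07 9f 73 00.
K' ⊕ ipad = fc 1c 31 31 a9 45 36; K' ⊕ opad = 96 76 5b 5b c3 2f 5c.
m1: inner = H(fc 1c 31 31 a9 45 36 85 7d 2b) = 89 42; tag = H(96 76 5b 5b c3 2f 5c 89 42) = 5289 ← matches
m2: inner = H(fc 1c 31 31 a9 45 36 84 f6 39) = 02 4f; tag = H(96 76 5b 5b c3 2f 5c 02 4f) = 5f02
m3: inner = H(fc 1c 31 31 a9 45 36 67 72 68) = 7e 61; tag = H(96 76 5b 5b c3 2f 5c 7e 61) = 717e

1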